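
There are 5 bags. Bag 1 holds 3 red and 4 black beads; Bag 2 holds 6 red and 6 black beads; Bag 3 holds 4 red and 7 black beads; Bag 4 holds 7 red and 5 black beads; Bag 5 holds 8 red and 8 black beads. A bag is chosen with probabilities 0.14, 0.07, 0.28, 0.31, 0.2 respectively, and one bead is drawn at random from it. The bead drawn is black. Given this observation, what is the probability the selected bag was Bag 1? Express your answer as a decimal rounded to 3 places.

Tabulate prior·likelihood by source: [1] prior 0.14, lik 0.5714, product 0.08000; [2] prior 0.07, lik 0.5, product 0.03500; [3] prior 0.28, lik 0.6364, product 0.1782; [4] prior 0.31, lik 0.4167, product 0.1292; [5] prior 0.2, lik 0.5, product 0.1000.
Normalizing constant = 0.52235; the posterior for Bag 1 is its product over the sum, 0.08000/0.52235 = 0.153.

Posterior probability ≈ 0.153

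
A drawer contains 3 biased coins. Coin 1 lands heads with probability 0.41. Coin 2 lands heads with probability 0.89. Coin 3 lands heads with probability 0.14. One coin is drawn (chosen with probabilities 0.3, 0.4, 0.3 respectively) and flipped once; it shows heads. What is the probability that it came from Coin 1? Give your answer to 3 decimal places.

P(heads|C1) = 0.41; P(heads|C2) = 0.89; P(heads|C3) = 0.14.
Prior × likelihood for each source: 0.3·0.41=0.1230, 0.4·0.89=0.3560, 0.3·0.14=0.04200. Summing gives P(heads) = 0.52100.
P(Coin 1 | heads) = 0.1230 / 0.52100 = 0.236.

Posterior probability ≈ 0.236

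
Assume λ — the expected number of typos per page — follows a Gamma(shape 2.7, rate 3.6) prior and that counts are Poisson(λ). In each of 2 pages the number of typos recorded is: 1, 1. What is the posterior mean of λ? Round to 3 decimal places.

The Poisson likelihood adds the total count to the shape and the number of exposure periods to the rate. Here ∑xᵢ = 2 and n = 2, so shape 2.7→4.7 and rate 3.6→5.6.
Posterior mean = shape/rate = 4.7/5.6 = 0.839.

Posterior mean ≈ 0.839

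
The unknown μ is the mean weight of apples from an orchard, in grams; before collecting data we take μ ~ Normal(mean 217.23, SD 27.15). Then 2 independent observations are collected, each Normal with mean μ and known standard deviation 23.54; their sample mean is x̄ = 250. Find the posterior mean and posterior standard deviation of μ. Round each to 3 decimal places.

With known σ, the Normal prior is conjugate. Weight on the data is w = (n/σ²)/(n/σ² + 1/τ₀²) = 0.00360925/(0.00360925+0.00135663) = 0.72681.
Posterior mean = w·x̄ + (1−w)·μ₀ = 0.72681·250 + 0.27319·217.23 = 241.048. Posterior variance = 1/(0.00360925+0.00135663) = 201.374, so SD = 14.191.

Posterior mean ≈ 241.048; posterior SD ≈ 14.191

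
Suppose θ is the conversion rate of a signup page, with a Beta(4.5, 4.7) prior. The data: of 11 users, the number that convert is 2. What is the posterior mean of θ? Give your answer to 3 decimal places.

The binomial likelihood is conjugate to the Beta prior: with 2 successes and 9 failures, the posterior is Beta(4.5+2, 4.7+9) = Beta(6.5, 13.7).
E[θ | data] = 6.5/(6.5+13.7) = 0.322.

Posterior mean ≈ 0.322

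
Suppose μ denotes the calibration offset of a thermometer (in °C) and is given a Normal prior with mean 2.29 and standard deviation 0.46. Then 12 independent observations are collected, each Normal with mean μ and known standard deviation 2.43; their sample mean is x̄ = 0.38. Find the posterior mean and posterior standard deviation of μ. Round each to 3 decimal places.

Posterior mean ≈ 1.716; posterior SD ≈ 0.385

Prior precision 1/τ₀² = 1/0.46² = 4.72590; data precision n/σ² = 12/2.43² = 2.03221.
Posterior precision = 4.72590 + 2.03221 = 6.75811, giving posterior SD = 1/√6.75811 = 0.385.
Posterior mean = (4.72590·2.29 + 2.03221·0.38) / 6.75811 = 1.716.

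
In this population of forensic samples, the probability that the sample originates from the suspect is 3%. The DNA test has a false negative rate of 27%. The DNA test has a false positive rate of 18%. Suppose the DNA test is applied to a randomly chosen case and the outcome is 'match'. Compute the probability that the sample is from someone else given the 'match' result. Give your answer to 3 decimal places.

P(¬H | E) ≈ 0.889

Let H be the event that the sample originates from the suspect. P(H) = 0.03, so P(¬H) = 0.97. With E the 'match' result, P(E|H) = 0.73 and P(E|¬H) = 0.18.
P(E) = 0.73·0.03 + 0.18·0.97 = 0.021900 + 0.17460 = 0.19650.
By Bayes' theorem, P(H|E) = 0.021900 / 0.19650 = 0.111. Hence P(¬H|E) = 1 − 0.111 = 0.889.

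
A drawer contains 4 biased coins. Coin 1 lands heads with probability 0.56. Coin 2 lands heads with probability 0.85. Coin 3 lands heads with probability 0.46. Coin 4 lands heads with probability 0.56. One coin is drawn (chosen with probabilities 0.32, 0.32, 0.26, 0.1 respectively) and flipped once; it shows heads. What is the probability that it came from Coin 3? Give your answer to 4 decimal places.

Posterior probability ≈ 0.1908

P(heads|C1) = 0.56; P(heads|C2) = 0.85; P(heads|C3) = 0.46; P(heads|C4) = 0.56.
Prior × likelihood for each source: 0.32·0.56=0.1792, 0.32·0.85=0.2720, 0.26·0.46=0.1196, 0.1·0.56=0.05600. Summing gives P(heads) = 0.62680.
P(Coin 3 | heads) = 0.1196 / 0.62680 = 0.1908.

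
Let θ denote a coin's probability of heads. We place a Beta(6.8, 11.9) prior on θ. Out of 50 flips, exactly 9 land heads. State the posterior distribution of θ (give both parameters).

Observing 9 successes and 41 failures updates Beta(6.8, 11.9) by adding the success and failure counts to the two shape parameters: α = 6.8+9 = 15.8, β = 11.9+41 = 52.9.

Posterior: Beta(15.8, 52.9)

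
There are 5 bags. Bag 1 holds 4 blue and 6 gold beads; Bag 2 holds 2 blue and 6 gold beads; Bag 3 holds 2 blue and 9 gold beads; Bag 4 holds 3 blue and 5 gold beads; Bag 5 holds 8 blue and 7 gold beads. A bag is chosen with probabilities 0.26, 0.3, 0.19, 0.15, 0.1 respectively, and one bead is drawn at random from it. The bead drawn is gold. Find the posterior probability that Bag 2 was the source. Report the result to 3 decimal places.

Posterior probability ≈ 0.332

P(gold|Bag 1) = 0.6; P(gold|Bag 2) = 0.75; P(gold|Bag 3) = 0.8182; P(gold|Bag 4) = 0.625; P(gold|Bag 5) = 0.4667.
Prior × likelihood for each source: 0.26·0.6=0.1560, 0.3·0.75=0.2250, 0.19·0.8182=0.1555, 0.15·0.625=0.09375, 0.1·0.4667=0.04667. Summing gives P(gold) = 0.67687.
P(Bag 2 | gold) = 0.2250 / 0.67687 = 0.332.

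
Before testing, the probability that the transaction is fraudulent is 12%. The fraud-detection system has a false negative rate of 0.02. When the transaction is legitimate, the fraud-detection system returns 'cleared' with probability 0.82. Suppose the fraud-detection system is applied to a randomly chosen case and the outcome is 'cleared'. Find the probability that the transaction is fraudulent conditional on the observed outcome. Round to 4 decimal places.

Let H be the event that the transaction is fraudulent. P(H) = 0.12, so P(¬H) = 0.88. With E the 'cleared' result, P(E|H) = 0.02 and P(E|¬H) = 0.82.
P(E) = 0.02·0.12 + 0.82·0.88 = 0.0024000 + 0.72160 = 0.72400.
By Bayes' theorem, P(H|E) = 0.0024000 / 0.72400 = 0.0033.

P(H | E) ≈ 0.0033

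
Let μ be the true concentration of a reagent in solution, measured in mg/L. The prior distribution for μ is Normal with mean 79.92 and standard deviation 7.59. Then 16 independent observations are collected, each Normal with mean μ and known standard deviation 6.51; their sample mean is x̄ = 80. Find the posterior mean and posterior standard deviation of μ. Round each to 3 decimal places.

With known σ, the Normal prior is conjugate. Weight on the data is w = (n/σ²)/(n/σ² + 1/τ₀²) = 0.377536/(0.377536+0.0173587) = 0.95604.
Posterior mean = w·x̄ + (1−w)·μ₀ = 0.95604·80 + 0.043958·79.92 = 79.996. Posterior variance = 1/(0.377536+0.0173587) = 2.53232, so SD = 1.591.

Posterior mean ≈ 79.996; posterior SD ≈ 1.591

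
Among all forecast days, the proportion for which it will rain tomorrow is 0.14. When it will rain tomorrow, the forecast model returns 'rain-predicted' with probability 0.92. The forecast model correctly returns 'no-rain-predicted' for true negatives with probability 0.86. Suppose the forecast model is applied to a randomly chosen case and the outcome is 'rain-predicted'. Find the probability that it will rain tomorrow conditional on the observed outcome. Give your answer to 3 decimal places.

P(H | E) ≈ 0.517

Let H be the event that it will rain tomorrow. P(H) = 0.14, so P(¬H) = 0.86. With E the 'rain-predicted' result, P(E|H) = 0.92 and P(E|¬H) = 0.14.
P(E) = 0.92·0.14 + 0.14·0.86 = 0.12880 + 0.12040 = 0.24920.
By Bayes' theorem, P(H|E) = 0.12880 / 0.24920 = 0.517.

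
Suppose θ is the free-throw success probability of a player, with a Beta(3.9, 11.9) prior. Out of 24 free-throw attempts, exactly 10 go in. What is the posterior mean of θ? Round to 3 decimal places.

Observing 10 successes and 14 failures updates Beta(3.9, 11.9) by adding the success and failure counts to the two shape parameters: α = 3.9+10 = 13.9, β = 11.9+14 = 25.9.
Posterior mean = α/(α+β) = 13.9/39.8 = 0.349.

Posterior mean ≈ 0.349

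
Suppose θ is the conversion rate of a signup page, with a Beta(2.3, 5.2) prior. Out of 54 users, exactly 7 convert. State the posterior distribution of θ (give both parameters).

Posterior: Beta(9.3, 52.2)

Observing 7 successes and 47 failures updates Beta(2.3, 5.2) by adding the success and failure counts to the two shape parameters: α = 2.3+7 = 9.3, β = 5.2+47 = 52.2.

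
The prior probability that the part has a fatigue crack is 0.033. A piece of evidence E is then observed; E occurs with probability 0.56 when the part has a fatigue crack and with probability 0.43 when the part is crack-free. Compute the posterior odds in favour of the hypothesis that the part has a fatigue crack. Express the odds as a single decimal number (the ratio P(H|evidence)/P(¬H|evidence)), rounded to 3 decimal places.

Prior odds = 0.033/(1−0.033) = 0.034126. In log-odds, ln(0.034126) = -3.3777.
Add log likelihood ratio: ln(1.3023) = 0.26415.
Posterior log-odds = -3.1135, so posterior odds = exp(-3.1135) = 0.044443.

Posterior odds ≈ 0.044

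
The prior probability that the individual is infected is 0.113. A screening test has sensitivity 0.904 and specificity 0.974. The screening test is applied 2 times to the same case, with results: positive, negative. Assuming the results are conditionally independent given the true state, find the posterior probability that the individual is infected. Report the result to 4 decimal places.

Let H be the event that the individual is infected; start with P(H) = 0.113. P('positive'|H) = 0.904, P('positive'|¬H) = 0.026.
Update on result 1 ('positive'): P(H) ← 0.904·0.1130 / (0.904·0.1130 + 0.026·0.8870) = 0.10215/0.12521 = 0.8158.
Update on result 2 ('negative'): P(H) ← 0.096·0.8158 / (0.096·0.8158 + 0.974·0.1842) = 0.078319/0.25771 = 0.3039.

Posterior P(H) ≈ 0.3039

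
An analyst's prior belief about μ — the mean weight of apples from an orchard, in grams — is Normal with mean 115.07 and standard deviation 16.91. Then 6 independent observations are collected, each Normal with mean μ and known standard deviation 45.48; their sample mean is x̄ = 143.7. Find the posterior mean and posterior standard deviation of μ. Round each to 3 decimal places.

With known σ, the Normal prior is conjugate. Weight on the data is w = (n/σ²)/(n/σ² + 1/τ₀²) = 0.00290075/(0.00290075+0.00349714) = 0.45339.
Posterior mean = w·x̄ + (1−w)·μ₀ = 0.45339·143.7 + 0.54661·115.07 = 128.051. Posterior variance = 1/(0.00290075+0.00349714) = 156.302, so SD = 12.502.

Posterior mean ≈ 128.051; posterior SD ≈ 12.502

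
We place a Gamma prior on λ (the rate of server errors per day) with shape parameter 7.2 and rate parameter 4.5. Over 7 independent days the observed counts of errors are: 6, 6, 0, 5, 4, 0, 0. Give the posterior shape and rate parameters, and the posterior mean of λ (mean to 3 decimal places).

Total count ∑xᵢ = 21 over n = 7 days.
Gamma is conjugate to the Poisson likelihood: posterior is Gamma(shape = 7.2+21 = 28.2, rate = 4.5+7 = 11.5).
E[λ | data] = 28.2/11.5 = 2.452.

Posterior: Gamma(shape=28.2, rate=11.5); mean ≈ 2.452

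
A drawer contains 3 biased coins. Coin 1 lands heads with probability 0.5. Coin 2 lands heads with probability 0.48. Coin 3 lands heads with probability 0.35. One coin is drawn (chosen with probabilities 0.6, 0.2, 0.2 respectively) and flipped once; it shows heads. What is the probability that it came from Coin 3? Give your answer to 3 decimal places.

Tabulate prior·likelihood by source: [1] prior 0.6, lik 0.5, product 0.3000; [2] prior 0.2, lik 0.48, product 0.09600; [3] prior 0.2, lik 0.35, product 0.07000.
Normalizing constant = 0.46600; the posterior for Coin 3 is its product over the sum, 0.07000/0.46600 = 0.150.

Posterior probability ≈ 0.150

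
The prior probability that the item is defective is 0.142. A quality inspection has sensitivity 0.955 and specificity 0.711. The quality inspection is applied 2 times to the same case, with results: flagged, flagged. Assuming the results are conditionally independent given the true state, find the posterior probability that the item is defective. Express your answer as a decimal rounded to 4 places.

Posterior P(H) ≈ 0.6438

Let H be the event that the item is defective; start with P(H) = 0.142. P('flagged'|H) = 0.955, P('flagged'|¬H) = 0.289.
Update on result 1 ('flagged'): P(H) ← 0.955·0.1420 / (0.955·0.1420 + 0.289·0.8580) = 0.13561/0.38357 = 0.3535.
Update on result 2 ('flagged'): P(H) ← 0.955·0.3535 / (0.955·0.3535 + 0.289·0.6465) = 0.33764/0.52446 = 0.6438.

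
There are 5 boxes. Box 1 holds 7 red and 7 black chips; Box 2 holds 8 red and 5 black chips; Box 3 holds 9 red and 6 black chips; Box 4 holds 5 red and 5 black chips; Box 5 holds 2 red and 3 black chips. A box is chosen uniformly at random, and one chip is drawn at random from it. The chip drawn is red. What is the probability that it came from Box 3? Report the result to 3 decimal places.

P(red|Box 1) = 0.5; P(red|Box 2) = 0.6154; P(red|Box 3) = 0.6; P(red|Box 4) = 0.5; P(red|Box 5) = 0.4.
Prior × likelihood for each source: 0.2·0.5=0.1000, 0.2·0.6154=0.1231, 0.2·0.6=0.1200, 0.2·0.5=0.1000, 0.2·0.4=0.08000. Summing gives P(red) = 0.52308.
P(Box 3 | red) = 0.1200 / 0.52308 = 0.229.

Posterior probability ≈ 0.229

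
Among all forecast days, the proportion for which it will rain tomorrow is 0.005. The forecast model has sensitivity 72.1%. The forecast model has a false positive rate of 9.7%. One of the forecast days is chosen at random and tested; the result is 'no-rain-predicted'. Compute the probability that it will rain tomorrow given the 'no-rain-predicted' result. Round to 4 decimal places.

P(H | E) ≈ 0.0016

Let H be the event that it will rain tomorrow. P(H) = 0.005, so P(¬H) = 0.995. With E the 'no-rain-predicted' result, P(E|H) = 0.279 and P(E|¬H) = 0.903.
P(E) = 0.279·0.005 + 0.903·0.995 = 0.0013950 + 0.89848 = 0.89988.
By Bayes' theorem, P(H|E) = 0.0013950 / 0.89988 = 0.0016.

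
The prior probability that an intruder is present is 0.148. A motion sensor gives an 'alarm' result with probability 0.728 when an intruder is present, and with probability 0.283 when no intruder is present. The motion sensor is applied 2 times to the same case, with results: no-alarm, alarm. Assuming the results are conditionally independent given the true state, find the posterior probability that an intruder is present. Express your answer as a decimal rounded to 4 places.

With H the event that an intruder is present, the joint likelihood of the observed sequence is P(data|H) = 0.272·0.728 = 0.19802 and P(data|¬H) = 0.717·0.283 = 0.20291.
Bayes: P(H|data) = 0.148·0.19802 / (0.148·0.19802 + 0.852·0.20291) = 0.029306/0.20219 = 0.1449.

Posterior P(H) ≈ 0.1449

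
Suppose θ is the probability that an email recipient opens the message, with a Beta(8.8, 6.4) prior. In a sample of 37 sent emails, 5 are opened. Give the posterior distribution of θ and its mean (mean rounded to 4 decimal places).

Posterior: Beta(13.8, 38.4); mean ≈ 0.2644

Observing 5 successes and 32 failures updates Beta(8.8, 6.4) by adding the success and failure counts to the two shape parameters: α = 8.8+5 = 13.8, β = 6.4+32 = 38.4.
Posterior mean = α/(α+β) = 13.8/52.2 = 0.2644.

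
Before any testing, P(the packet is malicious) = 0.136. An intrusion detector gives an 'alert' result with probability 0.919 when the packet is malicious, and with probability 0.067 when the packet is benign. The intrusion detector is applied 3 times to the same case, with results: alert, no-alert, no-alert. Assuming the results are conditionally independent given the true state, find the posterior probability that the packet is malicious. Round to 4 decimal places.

Posterior P(H) ≈ 0.0160

With H the event that the packet is malicious, the joint likelihood of the observed sequence is P(data|H) = 0.919·0.081·0.081 = 0.0060296 and P(data|¬H) = 0.067·0.933·0.933 = 0.058323.
Bayes: P(H|data) = 0.136·0.0060296 / (0.136·0.0060296 + 0.864·0.058323) = 0.00082002/0.051211 = 0.0160.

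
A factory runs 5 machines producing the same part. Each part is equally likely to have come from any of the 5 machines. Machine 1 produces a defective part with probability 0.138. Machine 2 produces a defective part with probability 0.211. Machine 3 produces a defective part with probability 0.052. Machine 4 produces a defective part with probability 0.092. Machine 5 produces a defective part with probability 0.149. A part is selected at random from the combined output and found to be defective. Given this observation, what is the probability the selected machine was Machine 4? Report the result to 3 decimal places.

Tabulate prior·likelihood by source: [1] prior 0.2, lik 0.138, product 0.02760; [2] prior 0.2, lik 0.211, product 0.04220; [3] prior 0.2, lik 0.052, product 0.01040; [4] prior 0.2, lik 0.092, product 0.01840; [5] prior 0.2, lik 0.149, product 0.02980.
Normalizing constant = 0.12840; the posterior for Machine 4 is its product over the sum, 0.01840/0.12840 = 0.143.

Posterior probability ≈ 0.143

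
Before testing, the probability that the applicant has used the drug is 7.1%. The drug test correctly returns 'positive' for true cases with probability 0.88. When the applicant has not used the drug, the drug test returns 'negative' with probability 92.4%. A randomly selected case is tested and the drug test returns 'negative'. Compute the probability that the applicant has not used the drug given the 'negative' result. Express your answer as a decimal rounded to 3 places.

Let H be the event that the applicant has used the drug. P(H) = 0.071, so P(¬H) = 0.929. With E the 'negative' result, P(E|H) = 0.12 and P(E|¬H) = 0.924.
P(E) = 0.12·0.071 + 0.924·0.929 = 0.0085200 + 0.85840 = 0.86692.
By Bayes' theorem, P(H|E) = 0.0085200 / 0.86692 = 0.010. Hence P(¬H|E) = 1 − 0.010 = 0.990.

P(¬H | E) ≈ 0.990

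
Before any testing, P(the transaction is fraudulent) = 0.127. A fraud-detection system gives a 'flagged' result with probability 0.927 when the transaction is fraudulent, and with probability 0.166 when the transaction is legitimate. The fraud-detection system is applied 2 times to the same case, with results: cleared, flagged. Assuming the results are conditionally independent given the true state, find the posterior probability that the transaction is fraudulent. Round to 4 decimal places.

With H the event that the transaction is fraudulent, the joint likelihood of the observed sequence is P(data|H) = 0.073·0.927 = 0.067671 and P(data|¬H) = 0.834·0.166 = 0.13844.
Bayes: P(H|data) = 0.127·0.067671 / (0.127·0.067671 + 0.873·0.13844) = 0.0085942/0.12946 = 0.0664.

Posterior P(H) ≈ 0.0664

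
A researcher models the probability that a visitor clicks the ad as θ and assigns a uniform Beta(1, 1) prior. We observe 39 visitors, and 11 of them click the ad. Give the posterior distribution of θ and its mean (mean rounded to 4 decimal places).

Posterior: Beta(12, 29); mean ≈ 0.2927

Observing 11 successes and 28 failures updates Beta(1, 1) by adding the success and failure counts to the two shape parameters: α = 1+11 = 12, β = 1+28 = 29.
Posterior mean = α/(α+β) = 12/41 = 0.2927.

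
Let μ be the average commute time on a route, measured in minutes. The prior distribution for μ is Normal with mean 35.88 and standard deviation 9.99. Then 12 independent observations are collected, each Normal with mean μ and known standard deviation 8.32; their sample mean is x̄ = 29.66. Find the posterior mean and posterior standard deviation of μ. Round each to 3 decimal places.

Posterior mean ≈ 30.000; posterior SD ≈ 2.335

Prior precision 1/τ₀² = 1/9.99² = 0.0100200; data precision n/σ² = 12/8.32² = 0.173354.
Posterior precision = 0.0100200 + 0.173354 = 0.183374, giving posterior SD = 1/√0.183374 = 2.335.
Posterior mean = (0.0100200·35.88 + 0.173354·29.66) / 0.183374 = 30.000.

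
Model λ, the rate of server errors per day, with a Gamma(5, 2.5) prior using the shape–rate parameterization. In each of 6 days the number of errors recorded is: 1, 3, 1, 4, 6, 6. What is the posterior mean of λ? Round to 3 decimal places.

The Poisson likelihood adds the total count to the shape and the number of exposure periods to the rate. Here ∑xᵢ = 21 and n = 6, so shape 5→26 and rate 2.5→8.5.
Posterior mean = shape/rate = 26/8.5 = 3.059.

Posterior mean ≈ 3.059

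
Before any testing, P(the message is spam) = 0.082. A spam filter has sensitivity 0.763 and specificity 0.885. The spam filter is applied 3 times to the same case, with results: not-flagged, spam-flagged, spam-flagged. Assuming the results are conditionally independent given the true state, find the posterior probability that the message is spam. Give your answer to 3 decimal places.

Posterior P(H) ≈ 0.513

With H the event that the message is spam, the joint likelihood of the observed sequence is P(data|H) = 0.237·0.763·0.763 = 0.13797 and P(data|¬H) = 0.885·0.115·0.115 = 0.011704.
Bayes: P(H|data) = 0.082·0.13797 / (0.082·0.13797 + 0.918·0.011704) = 0.011314/0.022058 = 0.5129.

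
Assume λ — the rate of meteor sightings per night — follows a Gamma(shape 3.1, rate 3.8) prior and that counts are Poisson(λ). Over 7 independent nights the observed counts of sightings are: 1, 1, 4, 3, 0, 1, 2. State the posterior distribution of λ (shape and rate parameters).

The Poisson likelihood adds the total count to the shape and the number of exposure periods to the rate. Here ∑xᵢ = 12 and n = 7, so shape 3.1→15.1 and rate 3.8→10.8.

Posterior: Gamma(shape=15.1, rate=10.8)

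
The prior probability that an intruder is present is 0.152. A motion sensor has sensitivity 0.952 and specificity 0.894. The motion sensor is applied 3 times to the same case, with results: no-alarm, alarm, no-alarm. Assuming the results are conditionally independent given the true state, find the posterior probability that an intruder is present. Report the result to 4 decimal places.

Posterior P(H) ≈ 0.0046

Let H be the event that an intruder is present; start with P(H) = 0.152. P('alarm'|H) = 0.952, P('alarm'|¬H) = 0.106.
Update on result 1 ('no-alarm'): P(H) ← 0.048·0.1520 / (0.048·0.1520 + 0.894·0.8480) = 0.0072960/0.76541 = 0.0095.
Update on result 2 ('alarm'): P(H) ← 0.952·0.0095 / (0.952·0.0095 + 0.106·0.9905) = 0.0090746/0.11406 = 0.0796.
Update on result 3 ('no-alarm'): P(H) ← 0.048·0.0796 / (0.048·0.0796 + 0.894·0.9204) = 0.0038187/0.82669 = 0.0046.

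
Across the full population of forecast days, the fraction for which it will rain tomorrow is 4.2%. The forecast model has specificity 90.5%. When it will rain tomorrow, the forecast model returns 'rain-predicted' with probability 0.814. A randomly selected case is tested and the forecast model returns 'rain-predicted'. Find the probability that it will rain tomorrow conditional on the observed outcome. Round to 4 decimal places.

P(H | E) ≈ 0.2731

Let H be the event that it will rain tomorrow. P(H) = 0.042, so P(¬H) = 0.958. With E the 'rain-predicted' result, P(E|H) = 0.814 and P(E|¬H) = 0.095.
P(E) = 0.814·0.042 + 0.095·0.958 = 0.034188 + 0.091010 = 0.12520.
By Bayes' theorem, P(H|E) = 0.034188 / 0.12520 = 0.2731.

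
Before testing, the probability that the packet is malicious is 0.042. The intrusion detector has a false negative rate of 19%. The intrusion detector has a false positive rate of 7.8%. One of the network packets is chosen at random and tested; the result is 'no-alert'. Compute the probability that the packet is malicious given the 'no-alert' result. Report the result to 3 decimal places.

P(H | E) ≈ 0.009

Write H for 'the packet is malicious'. Prior odds H:¬H = 0.042/0.958 = 0.043841. For the 'no-alert' outcome, the likelihood ratio is 0.19/0.922 = 0.20607.
Posterior odds = 0.043841 × 0.20607 = 0.0090345, so P(H|E) = 0.0090345/(1+0.0090345) = 0.009.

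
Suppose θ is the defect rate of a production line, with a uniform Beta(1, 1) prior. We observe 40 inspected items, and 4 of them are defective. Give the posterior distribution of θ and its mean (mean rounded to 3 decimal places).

Posterior: Beta(5, 37); mean ≈ 0.119

Observing 4 successes and 36 failures updates Beta(1, 1) by adding the success and failure counts to the two shape parameters: α = 1+4 = 5, β = 1+36 = 37.
Posterior mean = α/(α+β) = 5/42 = 0.119.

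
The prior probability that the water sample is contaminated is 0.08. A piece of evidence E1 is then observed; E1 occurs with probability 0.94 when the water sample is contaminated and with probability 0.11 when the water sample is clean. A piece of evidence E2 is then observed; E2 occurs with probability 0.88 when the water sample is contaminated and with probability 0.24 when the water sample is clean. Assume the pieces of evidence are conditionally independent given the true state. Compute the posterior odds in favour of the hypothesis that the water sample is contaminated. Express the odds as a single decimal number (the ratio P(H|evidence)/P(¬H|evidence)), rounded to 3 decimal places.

Prior odds = 0.08/(1−0.08) = 0.086957.
Likelihood ratio for E1 = 0.94/0.11 = 8.5455.
Likelihood ratio for E2 = 0.88/0.24 = 3.6667.
Posterior odds = prior odds × LR₁ × LR₂ = 2.7246.

Posterior odds ≈ 2.725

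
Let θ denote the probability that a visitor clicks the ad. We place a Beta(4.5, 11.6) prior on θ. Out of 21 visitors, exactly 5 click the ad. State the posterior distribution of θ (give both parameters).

Posterior: Beta(9.5, 27.6)

Observing 5 successes and 16 failures updates Beta(4.5, 11.6) by adding the success and failure counts to the two shape parameters: α = 4.5+5 = 9.5, β = 11.6+16 = 27.6.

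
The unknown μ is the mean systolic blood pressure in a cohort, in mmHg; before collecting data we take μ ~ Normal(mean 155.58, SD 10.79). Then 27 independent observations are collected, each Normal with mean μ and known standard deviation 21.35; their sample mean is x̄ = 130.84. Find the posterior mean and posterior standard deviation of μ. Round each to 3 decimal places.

With known σ, the Normal prior is conjugate. Weight on the data is w = (n/σ²)/(n/σ² + 1/τ₀²) = 0.0592336/(0.0592336+0.00858929) = 0.87336.
Posterior mean = w·x̄ + (1−w)·μ₀ = 0.87336·130.84 + 0.12664·155.58 = 133.973. Posterior variance = 1/(0.0592336+0.00858929) = 14.7443, so SD = 3.840.

Posterior mean ≈ 133.973; posterior SD ≈ 3.840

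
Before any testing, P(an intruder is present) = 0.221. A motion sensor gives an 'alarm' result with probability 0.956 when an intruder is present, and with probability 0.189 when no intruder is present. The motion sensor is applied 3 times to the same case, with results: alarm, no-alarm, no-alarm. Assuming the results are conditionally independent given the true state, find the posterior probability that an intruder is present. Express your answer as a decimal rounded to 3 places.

Posterior P(H) ≈ 0.004

Let H be the event that an intruder is present; start with P(H) = 0.221. P('alarm'|H) = 0.956, P('alarm'|¬H) = 0.189.
Update on result 1 ('alarm'): P(H) ← 0.956·0.2210 / (0.956·0.2210 + 0.189·0.7790) = 0.21128/0.35851 = 0.5893.
Update on result 2 ('no-alarm'): P(H) ← 0.044·0.5893 / (0.044·0.5893 + 0.811·0.4107) = 0.025930/0.35899 = 0.0722.
Update on result 3 ('no-alarm'): P(H) ← 0.044·0.0722 / (0.044·0.0722 + 0.811·0.9278) = 0.0031782/0.75560 = 0.0042.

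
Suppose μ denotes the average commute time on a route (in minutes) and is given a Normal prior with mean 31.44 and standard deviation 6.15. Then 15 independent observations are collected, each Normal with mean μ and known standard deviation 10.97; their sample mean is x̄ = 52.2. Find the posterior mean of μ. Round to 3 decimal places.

Posterior mean ≈ 48.567

With known σ, the Normal prior is conjugate. Weight on the data is w = (n/σ²)/(n/σ² + 1/τ₀²) = 0.124646/(0.124646+0.0264393) = 0.82500.
Posterior mean = w·x̄ + (1−w)·μ₀ = 0.82500·52.2 + 0.17500·31.44 = 48.567.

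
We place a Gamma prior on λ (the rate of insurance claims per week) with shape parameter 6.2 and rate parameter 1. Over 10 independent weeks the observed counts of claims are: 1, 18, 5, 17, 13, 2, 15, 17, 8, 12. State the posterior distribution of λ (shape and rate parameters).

Posterior: Gamma(shape=114.2, rate=11)

Total count ∑xᵢ = 108 over n = 10 weeks.
Gamma is conjugate to the Poisson likelihood: posterior is Gamma(shape = 6.2+108 = 114.2, rate = 1+10 = 11).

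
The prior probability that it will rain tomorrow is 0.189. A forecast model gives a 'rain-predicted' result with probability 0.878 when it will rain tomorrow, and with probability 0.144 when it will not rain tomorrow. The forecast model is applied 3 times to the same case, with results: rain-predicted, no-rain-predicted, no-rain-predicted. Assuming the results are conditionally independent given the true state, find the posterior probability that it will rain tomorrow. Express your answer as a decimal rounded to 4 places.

Posterior P(H) ≈ 0.0281

With H the event that it will rain tomorrow, the joint likelihood of the observed sequence is P(data|H) = 0.878·0.122·0.122 = 0.013068 and P(data|¬H) = 0.144·0.856·0.856 = 0.10551.
Bayes: P(H|data) = 0.189·0.013068 / (0.189·0.013068 + 0.811·0.10551) = 0.0024699/0.088042 = 0.0281.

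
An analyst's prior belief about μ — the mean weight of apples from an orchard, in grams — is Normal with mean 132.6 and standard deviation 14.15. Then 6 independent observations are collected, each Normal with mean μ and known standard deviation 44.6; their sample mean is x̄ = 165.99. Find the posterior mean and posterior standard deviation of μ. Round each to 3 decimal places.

Posterior mean ≈ 145.173; posterior SD ≈ 11.173

With known σ, the Normal prior is conjugate. Weight on the data is w = (n/σ²)/(n/σ² + 1/τ₀²) = 0.00301635/(0.00301635+0.00499444) = 0.37654.
Posterior mean = w·x̄ + (1−w)·μ₀ = 0.37654·165.99 + 0.62346·132.6 = 145.173. Posterior variance = 1/(0.00301635+0.00499444) = 124.832, so SD = 11.173.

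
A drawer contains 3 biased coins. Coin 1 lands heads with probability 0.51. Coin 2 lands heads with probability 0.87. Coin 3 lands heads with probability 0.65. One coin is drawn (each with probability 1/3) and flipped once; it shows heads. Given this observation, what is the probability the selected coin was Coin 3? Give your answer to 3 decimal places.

Posterior probability ≈ 0.320

P(heads|C1) = 0.51; P(heads|C2) = 0.87; P(heads|C3) = 0.65.
Prior × likelihood for each source: 0.333333·0.51=0.1700, 0.333333·0.87=0.2900, 0.333333·0.65=0.2167. Summing gives P(heads) = 0.67667.
P(Coin 3 | heads) = 0.2167 / 0.67667 = 0.320.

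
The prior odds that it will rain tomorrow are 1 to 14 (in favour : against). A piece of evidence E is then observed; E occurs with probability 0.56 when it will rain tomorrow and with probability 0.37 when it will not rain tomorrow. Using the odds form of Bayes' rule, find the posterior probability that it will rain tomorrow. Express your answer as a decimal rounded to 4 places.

Posterior probability ≈ 0.0976

Prior odds = 1/14 = 0.071429. In log-odds, ln(0.071429) = -2.6391.
Add log likelihood ratio: ln(1.5135) = 0.41443.
Posterior log-odds = -2.2246, so posterior odds = exp(-2.2246) = 0.10811. Converting, P(H|E) = 0.10811/1.1081 = 0.0976.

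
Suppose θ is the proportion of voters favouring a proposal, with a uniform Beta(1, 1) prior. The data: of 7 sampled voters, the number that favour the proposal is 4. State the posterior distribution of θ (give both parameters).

Observing 4 successes and 3 failures updates Beta(1, 1) by adding the success and failure counts to the two shape parameters: α = 1+4 = 5, β = 1+3 = 4.

Posterior: Beta(5, 4)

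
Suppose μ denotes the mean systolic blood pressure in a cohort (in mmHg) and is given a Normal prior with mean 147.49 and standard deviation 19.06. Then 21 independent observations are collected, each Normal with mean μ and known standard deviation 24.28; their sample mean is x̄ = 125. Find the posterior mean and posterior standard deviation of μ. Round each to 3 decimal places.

Prior precision 1/τ₀² = 1/19.06² = 0.00275267; data precision n/σ² = 21/24.28² = 0.0356223.
Posterior precision = 0.00275267 + 0.0356223 = 0.0383750, giving posterior SD = 1/√0.0383750 = 5.105.
Posterior mean = (0.00275267·147.49 + 0.0356223·125) / 0.0383750 = 126.613.

Posterior mean ≈ 126.613; posterior SD ≈ 5.105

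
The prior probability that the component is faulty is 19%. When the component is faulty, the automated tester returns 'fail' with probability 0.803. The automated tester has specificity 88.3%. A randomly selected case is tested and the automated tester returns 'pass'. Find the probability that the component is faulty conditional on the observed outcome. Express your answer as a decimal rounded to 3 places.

Write H for 'the component is faulty'. Prior odds H:¬H = 0.19/0.81 = 0.23457. For the 'pass' outcome, the likelihood ratio is 0.197/0.883 = 0.22310.
Posterior odds = 0.23457 × 0.22310 = 0.052333, so P(H|E) = 0.052333/(1+0.052333) = 0.050.

P(H | E) ≈ 0.050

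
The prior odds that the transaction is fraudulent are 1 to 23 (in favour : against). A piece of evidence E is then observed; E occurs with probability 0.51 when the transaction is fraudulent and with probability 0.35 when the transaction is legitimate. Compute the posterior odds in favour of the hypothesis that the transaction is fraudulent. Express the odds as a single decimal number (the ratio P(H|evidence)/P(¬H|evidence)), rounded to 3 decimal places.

Posterior odds ≈ 0.063

Prior odds = 1/23 = 0.043478.
Likelihood ratio for E = 0.51/0.35 = 1.4571.
Posterior odds = prior odds × LR = 0.063354.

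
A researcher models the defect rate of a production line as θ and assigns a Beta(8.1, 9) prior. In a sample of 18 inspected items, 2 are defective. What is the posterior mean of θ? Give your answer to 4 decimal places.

The binomial likelihood is conjugate to the Beta prior: with 2 successes and 16 failures, the posterior is Beta(8.1+2, 9+16) = Beta(10.1, 25).
E[θ | data] = 10.1/(10.1+25) = 0.2877.

Posterior mean ≈ 0.2877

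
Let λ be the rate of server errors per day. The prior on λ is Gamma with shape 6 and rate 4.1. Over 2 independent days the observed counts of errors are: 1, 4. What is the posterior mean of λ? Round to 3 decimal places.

Total count ∑xᵢ = 5 over n = 2 days.
Gamma is conjugate to the Poisson likelihood: posterior is Gamma(shape = 6+5 = 11, rate = 4.1+2 = 6.1).
E[λ | data] = 11/6.1 = 1.803.

Posterior mean ≈ 1.803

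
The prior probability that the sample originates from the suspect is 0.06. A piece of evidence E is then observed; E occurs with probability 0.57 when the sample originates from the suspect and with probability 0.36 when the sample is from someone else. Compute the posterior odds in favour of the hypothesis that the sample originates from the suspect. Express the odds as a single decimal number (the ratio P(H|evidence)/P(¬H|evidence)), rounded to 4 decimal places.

Prior odds = 0.06/(1−0.06) = 0.063830. In log-odds, ln(0.063830) = -2.7515.
Add log likelihood ratio: ln(1.5833) = 0.45953.
Posterior log-odds = -2.2920, so posterior odds = exp(-2.2920) = 0.10106.

Posterior odds ≈ 0.1011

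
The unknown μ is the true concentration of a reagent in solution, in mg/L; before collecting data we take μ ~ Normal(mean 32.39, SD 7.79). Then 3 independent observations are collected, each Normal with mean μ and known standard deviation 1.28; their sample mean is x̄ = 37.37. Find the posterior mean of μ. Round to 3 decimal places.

Posterior mean ≈ 37.326

With known σ, the Normal prior is conjugate. Weight on the data is w = (n/σ²)/(n/σ² + 1/τ₀²) = 1.83105/(1.83105+0.0164788) = 0.99108.
Posterior mean = w·x̄ + (1−w)·μ₀ = 0.99108·37.37 + 0.0089193·32.39 = 37.326.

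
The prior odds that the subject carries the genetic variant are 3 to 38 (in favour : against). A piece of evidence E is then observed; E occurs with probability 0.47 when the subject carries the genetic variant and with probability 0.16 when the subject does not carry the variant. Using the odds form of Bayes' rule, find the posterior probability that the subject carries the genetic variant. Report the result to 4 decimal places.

Posterior probability ≈ 0.1883

Prior odds = 3/38 = 0.078947. In log-odds, ln(0.078947) = -2.5390.
Add log likelihood ratio: ln(2.9375) = 1.0776.
Posterior log-odds = -1.4614, so posterior odds = exp(-1.4614) = 0.23191. Converting, P(H|E) = 0.23191/1.2319 = 0.1883.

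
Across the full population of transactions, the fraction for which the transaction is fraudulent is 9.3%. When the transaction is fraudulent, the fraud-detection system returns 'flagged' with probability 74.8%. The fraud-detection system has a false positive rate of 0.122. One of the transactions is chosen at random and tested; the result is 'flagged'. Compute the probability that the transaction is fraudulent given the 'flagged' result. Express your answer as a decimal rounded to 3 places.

Write H for 'the transaction is fraudulent'. Prior odds H:¬H = 0.093/0.907 = 0.10254. For the 'flagged' outcome, the likelihood ratio is 0.748/0.122 = 6.1311.
Posterior odds = 0.10254 × 6.1311 = 0.62866, so P(H|E) = 0.62866/(1+0.62866) = 0.386.

P(H | E) ≈ 0.386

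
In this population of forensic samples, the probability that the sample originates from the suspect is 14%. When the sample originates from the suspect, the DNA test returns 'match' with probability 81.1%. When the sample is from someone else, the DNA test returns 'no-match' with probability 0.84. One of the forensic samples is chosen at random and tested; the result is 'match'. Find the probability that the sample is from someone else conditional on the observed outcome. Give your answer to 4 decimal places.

Write H for 'the sample originates from the suspect'. Prior odds H:¬H = 0.14/0.86 = 0.16279. For the 'match' outcome, the likelihood ratio is 0.811/0.16 = 5.0688.
Posterior odds = 0.16279 × 5.0688 = 0.82515, so P(H|E) = 0.82515/(1+0.82515) = 0.4521. Then P(¬H|E) = 1 − 0.4521 = 0.5479.

P(¬H | E) ≈ 0.5479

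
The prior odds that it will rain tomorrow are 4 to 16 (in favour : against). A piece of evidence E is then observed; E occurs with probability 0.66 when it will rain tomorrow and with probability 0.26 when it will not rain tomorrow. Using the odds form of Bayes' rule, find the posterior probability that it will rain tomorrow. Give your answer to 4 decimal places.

Posterior probability ≈ 0.3882

Prior odds = 4/16 = 0.25000.
Likelihood ratio for E = 0.66/0.26 = 2.5385.
Posterior odds = prior odds × LR = 0.63462.
Posterior probability = odds/(1+odds) = 0.63462/1.6346 = 0.3882.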